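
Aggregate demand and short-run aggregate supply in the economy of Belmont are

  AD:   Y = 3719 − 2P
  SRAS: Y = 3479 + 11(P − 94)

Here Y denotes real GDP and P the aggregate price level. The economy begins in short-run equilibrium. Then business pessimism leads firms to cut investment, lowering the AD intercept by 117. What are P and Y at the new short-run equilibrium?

This is a negative demand shock: AD shifts left.
New AD: Y = 3602 − 2P.
SRAS can be written Y = 2445 + 11P.
Set AD = SRAS: 3602 − 2P = 2445 + 11P, so 1157 = 13P and P = 89.
Y = 3602 − 2·89 = 3424.

P = 89, Y = 3424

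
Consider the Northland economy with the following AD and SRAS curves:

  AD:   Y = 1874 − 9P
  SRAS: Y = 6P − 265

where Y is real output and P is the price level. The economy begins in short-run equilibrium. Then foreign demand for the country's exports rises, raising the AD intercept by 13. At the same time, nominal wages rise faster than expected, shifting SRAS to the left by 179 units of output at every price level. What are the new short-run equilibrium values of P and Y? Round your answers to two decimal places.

After both shocks: AD is Y = 1887 − 9P and SRAS is Y = 6P − 444.
Setting them equal: 2331 = 15P, so P = 155.40.
Substituting into AD, Y = 488.40.

P = 155.40, Y = 488.40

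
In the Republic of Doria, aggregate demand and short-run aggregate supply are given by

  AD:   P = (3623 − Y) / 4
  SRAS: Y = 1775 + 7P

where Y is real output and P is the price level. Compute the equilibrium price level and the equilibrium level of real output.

P = 168, Y = 2951

Rearrange AD to Y = 3623 − 4P.
Set AD = SRAS: 3623 − 4P = 1775 + 7P, so 1848 = 11P and P = 168.
Then Y = 3623 − 4·168 = 2951.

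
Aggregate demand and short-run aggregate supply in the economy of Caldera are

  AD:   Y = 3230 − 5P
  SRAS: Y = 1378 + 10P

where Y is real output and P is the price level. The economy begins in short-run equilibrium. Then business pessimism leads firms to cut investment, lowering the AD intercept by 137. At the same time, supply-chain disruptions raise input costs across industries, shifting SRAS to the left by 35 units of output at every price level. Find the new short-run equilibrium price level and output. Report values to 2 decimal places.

P = 116.67, Y = 2509.67

After both shocks: AD is Y = 3093 − 5P and SRAS is Y = 1343 + 10P.
Setting them equal: 1750 = 15P, so P = 116.67.
Substituting into AD, Y = 2509.67.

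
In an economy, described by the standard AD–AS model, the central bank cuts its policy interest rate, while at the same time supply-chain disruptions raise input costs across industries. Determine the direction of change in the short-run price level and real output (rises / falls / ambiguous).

The first event is a positive demand shock: AD shifts right, which by itself pushes P up and Y up.
The second is an adverse supply shock: SRAS shifts left, which by itself pushes P up and Y down.
Both shocks push P up, so P rises. The two shocks push Y in opposite directions, so the effect on Y is ambiguous.

Price level: rises; output: ambiguous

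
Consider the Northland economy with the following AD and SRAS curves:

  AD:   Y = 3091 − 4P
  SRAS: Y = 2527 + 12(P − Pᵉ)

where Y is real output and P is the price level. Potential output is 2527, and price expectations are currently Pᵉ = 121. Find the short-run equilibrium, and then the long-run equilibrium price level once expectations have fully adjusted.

Short run: P = 126, Y = 2587. Long run: P = 141.

Short run: with Pᵉ = 121, SRAS is Y = 1075 + 12P. Setting AD = SRAS gives 2016 = 16P, so P = 126 and Y = 3091 − 4·126 = 2587.
Output 2587 is above potential 2527, so over time expected prices rise and SRAS shifts left until Y returns to 2527.
Long run: Y = 2527 on the AD curve gives 2527 = 3091 − 4P, so P = 141.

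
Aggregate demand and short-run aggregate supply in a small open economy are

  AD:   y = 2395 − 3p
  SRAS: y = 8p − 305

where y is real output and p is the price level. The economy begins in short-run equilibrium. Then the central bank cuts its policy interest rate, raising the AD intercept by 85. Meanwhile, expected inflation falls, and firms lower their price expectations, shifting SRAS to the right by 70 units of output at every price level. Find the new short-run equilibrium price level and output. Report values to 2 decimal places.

After both shocks: AD is y = 2480 − 3p and SRAS is y = 8p − 235.
Setting them equal: 2715 = 11p, so p = 246.82.
Substituting into AD, y = 1739.55.

p = 246.82, y = 1739.55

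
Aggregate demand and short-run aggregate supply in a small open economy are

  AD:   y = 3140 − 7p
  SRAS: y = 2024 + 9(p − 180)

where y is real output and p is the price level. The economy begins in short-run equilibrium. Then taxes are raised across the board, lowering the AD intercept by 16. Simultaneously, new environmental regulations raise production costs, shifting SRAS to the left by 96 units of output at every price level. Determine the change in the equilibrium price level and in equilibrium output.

Δp = +5, Δy = -51

After both shocks: AD is y = 3124 − 7p and SRAS is y = 308 + 9p.
Setting them equal: 2816 = 16p, so p = 176.
y = 3124 − 7·176 = 1892.
Initially p = 171, y = 1943, so Δp = +5 and Δy = -51.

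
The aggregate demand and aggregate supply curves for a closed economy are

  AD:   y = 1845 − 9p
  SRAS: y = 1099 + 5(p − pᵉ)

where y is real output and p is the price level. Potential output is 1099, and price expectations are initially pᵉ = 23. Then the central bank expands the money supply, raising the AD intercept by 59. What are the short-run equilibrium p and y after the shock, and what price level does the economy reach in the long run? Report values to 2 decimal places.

Short run: p = 65.71, y = 1312.57. Long run: p = 89.44.

AD shifts right: new AD is y = 1904 − 9p. With pᵉ = 23, SRAS is y = 984 + 5p.
Short run: 1904 − 9p = 984 + 5p gives 920 = 14p, so p = 65.71 and y = 1904 − 9p = 1312.57.
y = 1312.57 is above potential 1099; expectations adjust and SRAS shifts left until y = 1099.
Long run: on the new AD curve, 1099 = 1904 − 9p gives p = 89.44.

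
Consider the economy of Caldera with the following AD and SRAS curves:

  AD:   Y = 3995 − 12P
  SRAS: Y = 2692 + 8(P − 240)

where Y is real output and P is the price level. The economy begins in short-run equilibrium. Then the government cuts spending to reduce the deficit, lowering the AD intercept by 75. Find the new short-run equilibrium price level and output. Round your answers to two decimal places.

P = 157.40, Y = 2031.20

This is a negative demand shock: AD shifts left.
New AD: Y = 3920 − 12P.
SRAS can be written Y = 772 + 8P.
Set AD = SRAS: 3920 − 12P = 772 + 8P, so 3148 = 20P and P = 157.40.
Substituting into AD, Y = 2031.20.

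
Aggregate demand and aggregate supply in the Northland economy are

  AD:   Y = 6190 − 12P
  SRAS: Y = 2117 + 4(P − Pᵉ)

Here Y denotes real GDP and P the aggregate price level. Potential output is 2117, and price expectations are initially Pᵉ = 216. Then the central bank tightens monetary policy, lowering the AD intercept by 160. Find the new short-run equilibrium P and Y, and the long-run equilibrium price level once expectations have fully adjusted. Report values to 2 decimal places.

Short run: P = 298.56, Y = 2447.25. Long run: P = 326.08.

AD shifts left: new AD is Y = 6030 − 12P. With Pᵉ = 216, SRAS is Y = 1253 + 4P.
Short run: 6030 − 12P = 1253 + 4P gives 4777 = 16P, so P = 298.56 and Y = 6030 − 12P = 2447.25.
Y = 2447.25 is above potential 2117; expectations adjust and SRAS shifts left until Y = 2117.
Long run: on the new AD curve, 2117 = 6030 − 12P gives P = 326.08.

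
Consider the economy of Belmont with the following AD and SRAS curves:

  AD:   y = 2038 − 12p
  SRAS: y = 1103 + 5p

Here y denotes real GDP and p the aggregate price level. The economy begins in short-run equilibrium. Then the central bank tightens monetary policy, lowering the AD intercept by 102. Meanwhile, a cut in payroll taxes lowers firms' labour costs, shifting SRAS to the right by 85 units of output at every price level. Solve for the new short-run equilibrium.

p = 44, y = 1408

After both shocks: AD is y = 1936 − 12p and SRAS is y = 1188 + 5p.
Setting them equal: 748 = 17p, so p = 44.
y = 1936 − 12·44 = 1408.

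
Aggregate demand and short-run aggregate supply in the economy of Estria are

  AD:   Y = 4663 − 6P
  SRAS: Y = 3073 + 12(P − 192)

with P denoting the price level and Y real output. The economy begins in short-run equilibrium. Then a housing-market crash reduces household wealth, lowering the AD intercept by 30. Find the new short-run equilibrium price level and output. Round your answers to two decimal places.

This is a negative demand shock: AD shifts left.
New AD: Y = 4633 − 6P.
SRAS can be written Y = 769 + 12P.
Set AD = SRAS: 4633 − 6P = 769 + 12P, so 3864 = 18P and P = 214.67.
Substituting into AD, Y = 3345.00.

P = 214.67, Y = 3345.00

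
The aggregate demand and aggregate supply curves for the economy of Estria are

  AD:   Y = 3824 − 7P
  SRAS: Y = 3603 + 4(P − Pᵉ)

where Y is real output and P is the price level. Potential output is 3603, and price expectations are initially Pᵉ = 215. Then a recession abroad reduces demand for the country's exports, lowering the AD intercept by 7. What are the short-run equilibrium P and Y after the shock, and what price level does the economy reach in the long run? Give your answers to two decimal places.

AD shifts left: new AD is Y = 3817 − 7P. With Pᵉ = 215, SRAS is Y = 2743 + 4P.
Short run: 3817 − 7P = 2743 + 4P gives 1074 = 11P, so P = 97.64 and Y = 3817 − 7P = 3133.55.
Y = 3133.55 is below potential 3603; expectations adjust and SRAS shifts right until Y = 3603.
Long run: on the new AD curve, 3603 = 3817 − 7P gives P = 30.57.

Short run: P = 97.64, Y = 3133.55. Long run: P = 30.57.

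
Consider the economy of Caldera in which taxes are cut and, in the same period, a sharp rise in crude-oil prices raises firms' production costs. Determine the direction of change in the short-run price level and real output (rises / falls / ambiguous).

Price level: rises; output: ambiguous

The first event is a positive demand shock: AD shifts right, which by itself pushes P up and Y up.
The second is an adverse supply shock: SRAS shifts left, which by itself pushes P up and Y down.
Both shocks push P up, so P rises. The two shocks push Y in opposite directions, so the effect on Y is ambiguous.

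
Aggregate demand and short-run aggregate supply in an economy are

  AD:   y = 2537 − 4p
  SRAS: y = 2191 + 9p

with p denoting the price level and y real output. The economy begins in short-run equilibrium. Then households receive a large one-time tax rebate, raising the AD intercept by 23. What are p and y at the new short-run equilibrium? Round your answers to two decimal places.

This is a positive demand shock: AD shifts right.
New AD: y = 2560 − 4p.
Set AD = SRAS: 2560 − 4p = 2191 + 9p, so 369 = 13p and p = 28.38.
Substituting into AD, y = 2446.46.

p = 28.38, y = 2446.46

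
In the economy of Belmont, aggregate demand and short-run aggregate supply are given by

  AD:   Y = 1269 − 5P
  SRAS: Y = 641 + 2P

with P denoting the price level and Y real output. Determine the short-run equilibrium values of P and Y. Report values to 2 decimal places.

P = 89.71, Y = 820.43

Set AD = SRAS: 1269 − 5P = 641 + 2P, so 628 = 7P and P = 89.71.
Substituting into AD, Y = 1269 − 5P = 820.43.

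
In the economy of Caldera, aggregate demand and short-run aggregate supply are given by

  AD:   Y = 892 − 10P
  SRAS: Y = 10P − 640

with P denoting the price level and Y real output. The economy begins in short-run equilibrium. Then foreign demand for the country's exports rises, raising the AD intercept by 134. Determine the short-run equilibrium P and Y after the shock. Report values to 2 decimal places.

This is a positive demand shock: AD shifts right.
New AD: Y = 1026 − 10P.
Set AD = SRAS: 1026 − 10P = 10P − 640, so 1666 = 20P and P = 83.30.
Substituting into AD, Y = 193.00.

P = 83.30, Y = 193.00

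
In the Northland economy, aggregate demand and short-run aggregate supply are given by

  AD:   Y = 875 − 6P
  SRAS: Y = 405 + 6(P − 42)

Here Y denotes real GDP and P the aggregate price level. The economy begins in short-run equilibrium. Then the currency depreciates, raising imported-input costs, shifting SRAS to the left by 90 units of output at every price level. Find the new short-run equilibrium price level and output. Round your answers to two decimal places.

P = 67.67, Y = 469.00

This is a negative supply shock: SRAS shifts left.
New SRAS: Y = 63 + 6P.
Set AD = SRAS: 875 − 6P = 63 + 6P, so 812 = 12P and P = 67.67.
Substituting into AD, Y = 469.00.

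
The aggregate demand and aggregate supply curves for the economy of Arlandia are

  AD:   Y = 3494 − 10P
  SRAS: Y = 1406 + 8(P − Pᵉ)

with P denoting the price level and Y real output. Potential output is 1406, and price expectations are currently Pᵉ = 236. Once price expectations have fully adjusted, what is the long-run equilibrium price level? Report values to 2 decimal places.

Short run: with Pᵉ = 236, SRAS is Y = 8P − 482. Setting AD = SRAS gives 3976 = 18P, so P = 220.89 and Y = 3494 − 10P = 1285.11.
Output 1285.11 is below potential 1406, so over time expected prices fall and SRAS shifts right until Y returns to 1406.
Long run: Y = 1406 on the AD curve gives 1406 = 3494 − 10P, so P = 208.80.

Long-run P = 208.80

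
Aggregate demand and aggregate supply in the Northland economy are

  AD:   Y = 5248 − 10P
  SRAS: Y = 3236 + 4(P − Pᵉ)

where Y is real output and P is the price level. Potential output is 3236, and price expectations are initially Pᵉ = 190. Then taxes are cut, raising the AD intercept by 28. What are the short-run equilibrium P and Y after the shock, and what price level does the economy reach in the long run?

AD shifts right: new AD is Y = 5276 − 10P. With Pᵉ = 190, SRAS is Y = 2476 + 4P.
Short run: 5276 − 10P = 2476 + 4P gives 2800 = 14P, so P = 200 and Y = 5276 − 10·200 = 3276.
Y = 3276 is above potential 3236; expectations adjust and SRAS shifts left until Y = 3236.
Long run: on the new AD curve, 3236 = 5276 − 10P gives P = 204.

Short run: P = 200, Y = 3276. Long run: P = 204.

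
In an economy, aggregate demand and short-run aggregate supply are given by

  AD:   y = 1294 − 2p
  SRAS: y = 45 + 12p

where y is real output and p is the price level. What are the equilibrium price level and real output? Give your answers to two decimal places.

p = 89.21, y = 1115.57

Set AD = SRAS: 1294 − 2p = 45 + 12p, so 1249 = 14p and p = 89.21.
Substituting into AD, y = 1294 − 2p = 1115.57.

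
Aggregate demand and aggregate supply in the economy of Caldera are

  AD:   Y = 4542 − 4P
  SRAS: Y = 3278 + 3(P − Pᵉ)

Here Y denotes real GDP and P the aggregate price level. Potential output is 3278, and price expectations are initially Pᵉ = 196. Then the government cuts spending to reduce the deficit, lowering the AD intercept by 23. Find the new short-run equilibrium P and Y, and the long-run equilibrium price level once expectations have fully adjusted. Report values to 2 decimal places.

Short run: P = 261.29, Y = 3473.86. Long run: P = 310.25.

AD shifts left: new AD is Y = 4519 − 4P. With Pᵉ = 196, SRAS is Y = 2690 + 3P.
Short run: 4519 − 4P = 2690 + 3P gives 1829 = 7P, so P = 261.29 and Y = 4519 − 4P = 3473.86.
Y = 3473.86 is above potential 3278; expectations adjust and SRAS shifts left until Y = 3278.
Long run: on the new AD curve, 3278 = 4519 − 4P gives P = 310.25.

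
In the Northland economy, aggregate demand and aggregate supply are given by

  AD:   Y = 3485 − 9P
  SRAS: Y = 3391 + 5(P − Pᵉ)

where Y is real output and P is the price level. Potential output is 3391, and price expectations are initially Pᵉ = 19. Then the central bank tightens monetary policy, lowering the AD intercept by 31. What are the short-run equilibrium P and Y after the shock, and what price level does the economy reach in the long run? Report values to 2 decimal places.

Short run: P = 11.29, Y = 3352.43. Long run: P = 7.00.

AD shifts left: new AD is Y = 3454 − 9P. With Pᵉ = 19, SRAS is Y = 3296 + 5P.
Short run: 3454 − 9P = 3296 + 5P gives 158 = 14P, so P = 11.29 and Y = 3454 − 9P = 3352.43.
Y = 3352.43 is below potential 3391; expectations adjust and SRAS shifts right until Y = 3391.
Long run: on the new AD curve, 3391 = 3454 − 9P gives P = 7.00.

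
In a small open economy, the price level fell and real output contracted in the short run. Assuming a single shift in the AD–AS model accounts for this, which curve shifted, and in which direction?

P fell and Y fell. An AD shift moves P and Y in the same direction; an SRAS shift moves them in opposite directions.
Here P and Y moved in the same direction, so the AD curve shifted.
Since Y fell, AD shifted left.

AD shifted left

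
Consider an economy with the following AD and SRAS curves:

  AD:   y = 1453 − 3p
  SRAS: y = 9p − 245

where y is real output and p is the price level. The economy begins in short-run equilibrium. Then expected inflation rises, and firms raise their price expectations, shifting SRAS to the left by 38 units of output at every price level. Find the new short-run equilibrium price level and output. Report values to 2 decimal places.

This is a negative supply shock: SRAS shifts left.
New SRAS: y = 9p − 283.
Set AD = SRAS: 1453 − 3p = 9p − 283, so 1736 = 12p and p = 144.67.
Substituting into AD, y = 1019.00.

p = 144.67, y = 1019.00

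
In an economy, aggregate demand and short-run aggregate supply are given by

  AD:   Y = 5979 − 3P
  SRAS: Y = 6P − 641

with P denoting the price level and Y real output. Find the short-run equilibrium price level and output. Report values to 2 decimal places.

P = 735.56, Y = 3772.33

Set AD = SRAS: 5979 − 3P = 6P − 641, so 6620 = 9P and P = 735.56.
Substituting into AD, Y = 5979 − 3P = 3772.33.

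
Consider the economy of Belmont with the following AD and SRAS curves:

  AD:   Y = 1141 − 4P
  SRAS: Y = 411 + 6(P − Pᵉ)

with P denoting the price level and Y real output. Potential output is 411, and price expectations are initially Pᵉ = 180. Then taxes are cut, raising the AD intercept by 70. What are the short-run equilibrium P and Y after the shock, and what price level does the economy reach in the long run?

Short run: P = 188, Y = 459. Long run: P = 200.

AD shifts right: new AD is Y = 1211 − 4P. With Pᵉ = 180, SRAS is Y = 6P − 669.
Short run: 1211 − 4P = 6P − 669 gives 1880 = 10P, so P = 188 and Y = 1211 − 4·188 = 459.
Y = 459 is above potential 411; expectations adjust and SRAS shifts left until Y = 411.
Long run: on the new AD curve, 411 = 1211 − 4P gives P = 200.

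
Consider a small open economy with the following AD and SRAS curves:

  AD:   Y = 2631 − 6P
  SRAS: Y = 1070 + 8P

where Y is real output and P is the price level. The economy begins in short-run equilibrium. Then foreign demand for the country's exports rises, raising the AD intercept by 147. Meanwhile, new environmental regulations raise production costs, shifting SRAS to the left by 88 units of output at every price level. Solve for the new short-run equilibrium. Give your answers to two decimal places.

After both shocks: AD is Y = 2778 − 6P and SRAS is Y = 982 + 8P.
Setting them equal: 1796 = 14P, so P = 128.29.
Substituting into AD, Y = 2008.29.

P = 128.29, Y = 2008.29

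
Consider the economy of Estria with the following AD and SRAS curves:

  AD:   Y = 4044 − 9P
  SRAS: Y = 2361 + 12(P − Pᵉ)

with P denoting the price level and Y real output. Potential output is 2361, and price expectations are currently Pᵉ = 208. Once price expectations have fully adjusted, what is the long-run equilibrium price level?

Short run: with Pᵉ = 208, SRAS is Y = 12P − 135. Setting AD = SRAS gives 4179 = 21P, so P = 199 and Y = 4044 − 9·199 = 2253.
Output 2253 is below potential 2361, so over time expected prices fall and SRAS shifts right until Y returns to 2361.
Long run: Y = 2361 on the AD curve gives 2361 = 4044 − 9P, so P = 187.

Long-run P = 187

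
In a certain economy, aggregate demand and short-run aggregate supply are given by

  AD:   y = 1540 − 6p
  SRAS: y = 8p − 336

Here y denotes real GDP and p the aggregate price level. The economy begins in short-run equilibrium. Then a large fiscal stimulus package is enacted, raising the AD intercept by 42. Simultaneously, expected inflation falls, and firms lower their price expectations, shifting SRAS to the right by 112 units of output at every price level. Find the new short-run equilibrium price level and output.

After both shocks: AD is y = 1582 − 6p and SRAS is y = 8p − 224.
Setting them equal: 1806 = 14p, so p = 129.
y = 1582 − 6·129 = 808.

p = 129, y = 808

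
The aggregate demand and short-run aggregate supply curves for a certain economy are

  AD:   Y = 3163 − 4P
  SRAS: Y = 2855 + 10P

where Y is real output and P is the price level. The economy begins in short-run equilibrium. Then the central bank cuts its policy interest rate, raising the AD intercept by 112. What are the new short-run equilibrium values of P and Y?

P = 30, Y = 3155

This is a positive demand shock: AD shifts right.
New AD: Y = 3275 − 4P.
Set AD = SRAS: 3275 − 4P = 2855 + 10P, so 420 = 14P and P = 30.
Y = 3275 − 4·30 = 3155.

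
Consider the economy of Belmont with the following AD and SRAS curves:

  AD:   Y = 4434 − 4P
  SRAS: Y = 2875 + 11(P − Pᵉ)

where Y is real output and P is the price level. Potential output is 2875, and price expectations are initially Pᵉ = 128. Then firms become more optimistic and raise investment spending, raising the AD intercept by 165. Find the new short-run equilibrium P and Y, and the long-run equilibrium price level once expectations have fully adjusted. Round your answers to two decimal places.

Short run: P = 208.80, Y = 3763.80. Long run: P = 431.00.

AD shifts right: new AD is Y = 4599 − 4P. With Pᵉ = 128, SRAS is Y = 1467 + 11P.
Short run: 4599 − 4P = 1467 + 11P gives 3132 = 15P, so P = 208.80 and Y = 4599 − 4P = 3763.80.
Y = 3763.80 is above potential 2875; expectations adjust and SRAS shifts left until Y = 2875.
Long run: on the new AD curve, 2875 = 4599 − 4P gives P = 431.00.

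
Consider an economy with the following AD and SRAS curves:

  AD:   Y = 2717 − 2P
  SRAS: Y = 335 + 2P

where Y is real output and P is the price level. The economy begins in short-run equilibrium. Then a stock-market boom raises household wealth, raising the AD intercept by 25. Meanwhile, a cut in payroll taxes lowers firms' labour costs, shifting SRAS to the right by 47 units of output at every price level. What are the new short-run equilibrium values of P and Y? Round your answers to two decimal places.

P = 590.00, Y = 1562.00

After both shocks: AD is Y = 2742 − 2P and SRAS is Y = 382 + 2P.
Setting them equal: 2360 = 4P, so P = 590.00.
Substituting into AD, Y = 1562.00.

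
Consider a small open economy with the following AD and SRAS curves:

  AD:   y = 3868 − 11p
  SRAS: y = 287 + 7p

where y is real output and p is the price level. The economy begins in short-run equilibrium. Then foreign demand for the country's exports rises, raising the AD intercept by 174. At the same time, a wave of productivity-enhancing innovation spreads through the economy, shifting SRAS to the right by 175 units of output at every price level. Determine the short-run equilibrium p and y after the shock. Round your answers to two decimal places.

p = 198.89, y = 1854.22

After both shocks: AD is y = 4042 − 11p and SRAS is y = 462 + 7p.
Setting them equal: 3580 = 18p, so p = 198.89.
Substituting into AD, y = 1854.22.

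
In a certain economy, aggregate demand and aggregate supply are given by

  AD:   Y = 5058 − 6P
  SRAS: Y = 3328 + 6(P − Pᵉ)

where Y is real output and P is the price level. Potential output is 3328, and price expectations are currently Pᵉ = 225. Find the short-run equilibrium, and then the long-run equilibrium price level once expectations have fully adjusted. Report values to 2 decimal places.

Short run: with Pᵉ = 225, SRAS is Y = 1978 + 6P. Setting AD = SRAS gives 3080 = 12P, so P = 256.67 and Y = 5058 − 6P = 3518.00.
Output 3518.00 is above potential 3328, so over time expected prices rise and SRAS shifts left until Y returns to 3328.
Long run: Y = 3328 on the AD curve gives 3328 = 5058 − 6P, so P = 288.33.

Short run: P = 256.67, Y = 3518.00. Long run: P = 288.33.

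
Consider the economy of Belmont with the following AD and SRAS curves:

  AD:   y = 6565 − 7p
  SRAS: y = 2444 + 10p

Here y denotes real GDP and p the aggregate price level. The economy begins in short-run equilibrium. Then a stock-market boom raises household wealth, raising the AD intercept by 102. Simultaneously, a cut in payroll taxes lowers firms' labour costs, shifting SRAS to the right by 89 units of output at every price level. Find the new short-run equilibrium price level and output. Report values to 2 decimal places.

p = 243.18, y = 4964.76

After both shocks: AD is y = 6667 − 7p and SRAS is y = 2533 + 10p.
Setting them equal: 4134 = 17p, so p = 243.18.
Substituting into AD, y = 4964.76.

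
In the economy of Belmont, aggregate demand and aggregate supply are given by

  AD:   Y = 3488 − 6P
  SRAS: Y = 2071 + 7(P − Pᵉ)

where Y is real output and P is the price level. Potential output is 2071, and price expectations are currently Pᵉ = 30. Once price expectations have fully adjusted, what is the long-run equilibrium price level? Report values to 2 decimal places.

Long-run P = 236.17

Short run: with Pᵉ = 30, SRAS is Y = 1861 + 7P. Setting AD = SRAS gives 1627 = 13P, so P = 125.15 and Y = 3488 − 6P = 2737.08.
Output 2737.08 is above potential 2071, so over time expected prices rise and SRAS shifts left until Y returns to 2071.
Long run: Y = 2071 on the AD curve gives 2071 = 3488 − 6P, so P = 236.17.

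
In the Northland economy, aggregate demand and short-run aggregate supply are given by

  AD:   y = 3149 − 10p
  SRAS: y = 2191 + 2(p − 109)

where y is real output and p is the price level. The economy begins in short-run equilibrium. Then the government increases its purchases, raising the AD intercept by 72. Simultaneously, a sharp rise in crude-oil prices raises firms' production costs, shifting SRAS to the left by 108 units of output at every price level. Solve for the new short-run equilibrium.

After both shocks: AD is y = 3221 − 10p and SRAS is y = 1865 + 2p.
Setting them equal: 1356 = 12p, so p = 113.
y = 3221 − 10·113 = 2091.

p = 113, y = 2091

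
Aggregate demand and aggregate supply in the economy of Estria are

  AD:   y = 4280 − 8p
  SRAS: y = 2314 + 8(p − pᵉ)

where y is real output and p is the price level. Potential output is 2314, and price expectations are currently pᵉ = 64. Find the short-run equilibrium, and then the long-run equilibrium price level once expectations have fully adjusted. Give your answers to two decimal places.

Short run: with pᵉ = 64, SRAS is y = 1802 + 8p. Setting AD = SRAS gives 2478 = 16p, so p = 154.88 and y = 4280 − 8p = 3041.00.
Output 3041.00 is above potential 2314, so over time expected prices rise and SRAS shifts left until y returns to 2314.
Long run: y = 2314 on the AD curve gives 2314 = 4280 − 8p, so p = 245.75.

Short run: p = 154.88, y = 3041.00. Long run: p = 245.75.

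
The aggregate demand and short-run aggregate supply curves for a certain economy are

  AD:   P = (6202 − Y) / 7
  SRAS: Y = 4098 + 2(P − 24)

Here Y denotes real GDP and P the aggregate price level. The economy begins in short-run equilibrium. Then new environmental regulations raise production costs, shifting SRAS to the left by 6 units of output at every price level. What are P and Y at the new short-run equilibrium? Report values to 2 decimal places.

This is a negative supply shock: SRAS shifts left.
New SRAS: Y = 4044 + 2P.
Set AD = SRAS: 6202 − 7P = 4044 + 2P, so 2158 = 9P and P = 239.78.
Substituting into AD, Y = 4523.56.

P = 239.78, Y = 4523.56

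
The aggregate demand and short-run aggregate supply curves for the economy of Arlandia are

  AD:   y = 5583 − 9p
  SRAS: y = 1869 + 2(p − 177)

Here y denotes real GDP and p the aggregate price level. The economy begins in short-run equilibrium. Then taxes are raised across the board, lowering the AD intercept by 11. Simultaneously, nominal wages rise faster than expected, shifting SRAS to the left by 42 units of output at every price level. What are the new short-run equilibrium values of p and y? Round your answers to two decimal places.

p = 372.64, y = 2218.27

After both shocks: AD is y = 5572 − 9p and SRAS is y = 1473 + 2p.
Setting them equal: 4099 = 11p, so p = 372.64.
Substituting into AD, y = 2218.27.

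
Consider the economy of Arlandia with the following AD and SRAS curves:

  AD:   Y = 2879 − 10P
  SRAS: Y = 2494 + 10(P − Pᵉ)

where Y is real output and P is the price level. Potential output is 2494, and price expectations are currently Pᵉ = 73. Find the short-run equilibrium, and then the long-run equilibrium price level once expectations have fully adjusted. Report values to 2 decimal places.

Short run: with Pᵉ = 73, SRAS is Y = 1764 + 10P. Setting AD = SRAS gives 1115 = 20P, so P = 55.75 and Y = 2879 − 10P = 2321.50.
Output 2321.50 is below potential 2494, so over time expected prices fall and SRAS shifts right until Y returns to 2494.
Long run: Y = 2494 on the AD curve gives 2494 = 2879 − 10P, so P = 38.50.

Short run: P = 55.75, Y = 2321.50. Long run: P = 38.50.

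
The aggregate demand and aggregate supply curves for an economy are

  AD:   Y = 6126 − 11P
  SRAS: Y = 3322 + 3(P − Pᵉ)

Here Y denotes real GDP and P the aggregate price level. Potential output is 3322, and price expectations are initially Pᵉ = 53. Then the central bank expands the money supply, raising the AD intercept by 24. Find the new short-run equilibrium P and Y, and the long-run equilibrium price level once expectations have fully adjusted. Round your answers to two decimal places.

AD shifts right: new AD is Y = 6150 − 11P. With Pᵉ = 53, SRAS is Y = 3163 + 3P.
Short run: 6150 − 11P = 3163 + 3P gives 2987 = 14P, so P = 213.36 and Y = 6150 − 11P = 3803.07.
Y = 3803.07 is above potential 3322; expectations adjust and SRAS shifts left until Y = 3322.
Long run: on the new AD curve, 3322 = 6150 − 11P gives P = 257.09.

Short run: P = 213.36, Y = 3803.07. Long run: P = 257.09.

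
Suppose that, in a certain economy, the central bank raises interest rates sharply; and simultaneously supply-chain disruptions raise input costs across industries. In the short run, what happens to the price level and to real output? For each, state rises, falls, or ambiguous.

The first event is a negative demand shock: AD shifts left, which by itself pushes P down and Y down.
The second is an adverse supply shock: SRAS shifts left, which by itself pushes P up and Y down.
The two shocks push P in opposite directions, so the effect on P is ambiguous. Both shocks push Y down, so Y falls.

Price level: ambiguous; output: falls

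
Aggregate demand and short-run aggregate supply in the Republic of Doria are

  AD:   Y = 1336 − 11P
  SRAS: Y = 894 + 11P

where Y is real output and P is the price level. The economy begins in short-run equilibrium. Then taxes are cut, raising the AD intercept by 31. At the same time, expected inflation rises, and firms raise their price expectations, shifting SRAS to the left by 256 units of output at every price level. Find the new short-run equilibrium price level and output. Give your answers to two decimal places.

After both shocks: AD is Y = 1367 − 11P and SRAS is Y = 638 + 11P.
Setting them equal: 729 = 22P, so P = 33.14.
Substituting into AD, Y = 1002.50.

P = 33.14, Y = 1002.50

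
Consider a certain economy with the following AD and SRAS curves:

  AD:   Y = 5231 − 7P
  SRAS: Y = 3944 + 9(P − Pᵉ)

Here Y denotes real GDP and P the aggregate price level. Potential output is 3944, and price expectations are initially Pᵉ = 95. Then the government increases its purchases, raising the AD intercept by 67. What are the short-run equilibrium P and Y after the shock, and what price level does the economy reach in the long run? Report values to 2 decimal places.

AD shifts right: new AD is Y = 5298 − 7P. With Pᵉ = 95, SRAS is Y = 3089 + 9P.
Short run: 5298 − 7P = 3089 + 9P gives 2209 = 16P, so P = 138.06 and Y = 5298 − 7P = 4331.56.
Y = 4331.56 is above potential 3944; expectations adjust and SRAS shifts left until Y = 3944.
Long run: on the new AD curve, 3944 = 5298 − 7P gives P = 193.43.

Short run: P = 138.06, Y = 4331.56. Long run: P = 193.43.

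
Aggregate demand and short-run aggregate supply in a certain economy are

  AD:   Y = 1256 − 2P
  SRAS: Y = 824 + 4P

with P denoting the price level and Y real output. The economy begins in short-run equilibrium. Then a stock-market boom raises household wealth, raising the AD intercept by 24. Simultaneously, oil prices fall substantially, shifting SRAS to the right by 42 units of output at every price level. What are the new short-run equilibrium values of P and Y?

After both shocks: AD is Y = 1280 − 2P and SRAS is Y = 866 + 4P.
Setting them equal: 414 = 6P, so P = 69.
Y = 1280 − 2·69 = 1142.

P = 69, Y = 1142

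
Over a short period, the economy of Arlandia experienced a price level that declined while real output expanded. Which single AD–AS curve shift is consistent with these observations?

P fell and Y rose. An AD shift moves P and Y in the same direction; an SRAS shift moves them in opposite directions.
Here P and Y moved in opposite directions, so the SRAS curve shifted.
Since Y rose, SRAS shifted right.

SRAS shifted right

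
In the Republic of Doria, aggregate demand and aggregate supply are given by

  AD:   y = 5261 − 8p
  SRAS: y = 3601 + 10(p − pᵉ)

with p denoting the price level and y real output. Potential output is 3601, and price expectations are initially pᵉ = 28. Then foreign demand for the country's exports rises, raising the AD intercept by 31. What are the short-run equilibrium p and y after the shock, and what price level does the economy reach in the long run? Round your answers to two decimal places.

Short run: p = 109.50, y = 4416.00. Long run: p = 211.38.

AD shifts right: new AD is y = 5292 − 8p. With pᵉ = 28, SRAS is y = 3321 + 10p.
Short run: 5292 − 8p = 3321 + 10p gives 1971 = 18p, so p = 109.50 and y = 5292 − 8p = 4416.00.
y = 4416.00 is above potential 3601; expectations adjust and SRAS shifts left until y = 3601.
Long run: on the new AD curve, 3601 = 5292 − 8p gives p = 211.38.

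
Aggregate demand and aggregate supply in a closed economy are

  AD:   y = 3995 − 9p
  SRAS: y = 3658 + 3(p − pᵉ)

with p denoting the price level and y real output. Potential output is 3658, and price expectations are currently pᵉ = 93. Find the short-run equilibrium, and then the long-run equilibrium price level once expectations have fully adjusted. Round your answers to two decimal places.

Short run: with pᵉ = 93, SRAS is y = 3379 + 3p. Setting AD = SRAS gives 616 = 12p, so p = 51.33 and y = 3995 − 9p = 3533.00.
Output 3533.00 is below potential 3658, so over time expected prices fall and SRAS shifts right until y returns to 3658.
Long run: y = 3658 on the AD curve gives 3658 = 3995 − 9p, so p = 37.44.

Short run: p = 51.33, y = 3533.00. Long run: p = 37.44.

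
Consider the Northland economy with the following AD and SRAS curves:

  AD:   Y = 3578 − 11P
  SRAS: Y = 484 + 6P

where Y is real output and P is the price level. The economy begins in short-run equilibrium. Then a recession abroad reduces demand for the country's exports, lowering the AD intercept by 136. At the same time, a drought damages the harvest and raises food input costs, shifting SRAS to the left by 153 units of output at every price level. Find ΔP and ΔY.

ΔP = +1, ΔY = -147

After both shocks: AD is Y = 3442 − 11P and SRAS is Y = 331 + 6P.
Setting them equal: 3111 = 17P, so P = 183.
Y = 3442 − 11·183 = 1429.
Initially P = 182, Y = 1576, so ΔP = +1 and ΔY = -147.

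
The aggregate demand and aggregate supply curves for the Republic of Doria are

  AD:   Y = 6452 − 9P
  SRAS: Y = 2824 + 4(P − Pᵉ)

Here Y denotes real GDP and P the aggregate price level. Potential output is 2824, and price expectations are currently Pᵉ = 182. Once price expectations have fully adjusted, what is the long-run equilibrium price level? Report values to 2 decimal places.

Short run: with Pᵉ = 182, SRAS is Y = 2096 + 4P. Setting AD = SRAS gives 4356 = 13P, so P = 335.08 and Y = 6452 − 9P = 3436.31.
Output 3436.31 is above potential 2824, so over time expected prices rise and SRAS shifts left until Y returns to 2824.
Long run: Y = 2824 on the AD curve gives 2824 = 6452 − 9P, so P = 403.11.

Long-run P = 403.11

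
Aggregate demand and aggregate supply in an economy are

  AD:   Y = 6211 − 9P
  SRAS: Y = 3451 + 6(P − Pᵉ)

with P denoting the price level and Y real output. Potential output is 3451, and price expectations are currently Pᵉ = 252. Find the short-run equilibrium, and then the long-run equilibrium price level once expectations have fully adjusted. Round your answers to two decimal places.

Short run: with Pᵉ = 252, SRAS is Y = 1939 + 6P. Setting AD = SRAS gives 4272 = 15P, so P = 284.80 and Y = 6211 − 9P = 3647.80.
Output 3647.80 is above potential 3451, so over time expected prices rise and SRAS shifts left until Y returns to 3451.
Long run: Y = 3451 on the AD curve gives 3451 = 6211 − 9P, so P = 306.67.

Short run: P = 284.80, Y = 3647.80. Long run: P = 306.67.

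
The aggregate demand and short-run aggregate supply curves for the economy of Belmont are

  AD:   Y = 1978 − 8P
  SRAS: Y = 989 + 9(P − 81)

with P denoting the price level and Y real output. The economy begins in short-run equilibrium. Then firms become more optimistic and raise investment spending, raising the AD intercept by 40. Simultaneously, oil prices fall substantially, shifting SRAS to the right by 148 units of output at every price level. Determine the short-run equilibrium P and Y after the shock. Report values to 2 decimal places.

After both shocks: AD is Y = 2018 − 8P and SRAS is Y = 408 + 9P.
Setting them equal: 1610 = 17P, so P = 94.71.
Substituting into AD, Y = 1260.35.

P = 94.71, Y = 1260.35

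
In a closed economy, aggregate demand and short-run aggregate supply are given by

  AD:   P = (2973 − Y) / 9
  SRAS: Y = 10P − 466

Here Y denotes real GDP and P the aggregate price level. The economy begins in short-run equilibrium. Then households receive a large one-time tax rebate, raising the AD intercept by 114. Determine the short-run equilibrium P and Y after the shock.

P = 187, Y = 1404

This is a positive demand shock: AD shifts right.
New AD: Y = 3087 − 9P.
Set AD = SRAS: 3087 − 9P = 10P − 466, so 3553 = 19P and P = 187.
Y = 3087 − 9·187 = 1404.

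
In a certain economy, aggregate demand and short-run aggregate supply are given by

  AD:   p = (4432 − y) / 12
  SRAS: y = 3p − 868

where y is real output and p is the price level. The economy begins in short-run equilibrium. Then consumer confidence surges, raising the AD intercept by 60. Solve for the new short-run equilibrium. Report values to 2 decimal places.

This is a positive demand shock: AD shifts right.
New AD: y = 4492 − 12p.
Set AD = SRAS: 4492 − 12p = 3p − 868, so 5360 = 15p and p = 357.33.
Substituting into AD, y = 204.00.

p = 357.33, y = 204.00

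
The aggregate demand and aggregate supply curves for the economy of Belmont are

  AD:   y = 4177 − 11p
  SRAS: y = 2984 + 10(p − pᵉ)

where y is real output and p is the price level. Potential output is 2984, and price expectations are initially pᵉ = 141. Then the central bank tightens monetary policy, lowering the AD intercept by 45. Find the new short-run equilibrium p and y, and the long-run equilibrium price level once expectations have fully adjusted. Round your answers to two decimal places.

Short run: p = 121.81, y = 2792.10. Long run: p = 104.36.

AD shifts left: new AD is y = 4132 − 11p. With pᵉ = 141, SRAS is y = 1574 + 10p.
Short run: 4132 − 11p = 1574 + 10p gives 2558 = 21p, so p = 121.81 and y = 4132 − 11p = 2792.10.
y = 2792.10 is below potential 2984; expectations adjust and SRAS shifts right until y = 2984.
Long run: on the new AD curve, 2984 = 4132 − 11p gives p = 104.36.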